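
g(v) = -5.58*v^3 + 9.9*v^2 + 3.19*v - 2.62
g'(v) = -16.74*v^2 + 19.8*v + 3.19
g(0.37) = -0.37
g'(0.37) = 8.22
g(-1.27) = 20.73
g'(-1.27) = -48.96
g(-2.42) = 126.72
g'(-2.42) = -142.76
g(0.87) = 3.97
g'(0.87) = 7.75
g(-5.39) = 1141.58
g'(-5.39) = -589.86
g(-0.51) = -0.93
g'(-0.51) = -11.26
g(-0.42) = -1.80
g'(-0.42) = -8.08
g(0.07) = -2.35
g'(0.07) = 4.49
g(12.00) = -8180.98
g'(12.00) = -2169.77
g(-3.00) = 227.57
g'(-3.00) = -206.87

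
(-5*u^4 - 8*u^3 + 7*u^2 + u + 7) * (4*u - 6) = -20*u^5 - 2*u^4 + 76*u^3 - 38*u^2 + 22*u - 42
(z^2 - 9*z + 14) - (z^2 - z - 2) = 16 - 8*z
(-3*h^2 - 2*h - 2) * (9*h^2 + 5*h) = -27*h^4 - 33*h^3 - 28*h^2 - 10*h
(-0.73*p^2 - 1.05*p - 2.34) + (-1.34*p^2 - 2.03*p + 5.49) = -2.07*p^2 - 3.08*p + 3.15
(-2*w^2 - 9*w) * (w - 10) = -2*w^3 + 11*w^2 + 90*w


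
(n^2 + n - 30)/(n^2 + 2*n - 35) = (n + 6)/(n + 7)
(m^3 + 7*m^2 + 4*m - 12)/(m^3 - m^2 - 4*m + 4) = (m + 6)/(m - 2)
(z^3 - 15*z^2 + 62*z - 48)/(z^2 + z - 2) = (z^2 - 14*z + 48)/(z + 2)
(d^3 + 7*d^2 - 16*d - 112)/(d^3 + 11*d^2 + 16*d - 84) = (d^2 - 16)/(d^2 + 4*d - 12)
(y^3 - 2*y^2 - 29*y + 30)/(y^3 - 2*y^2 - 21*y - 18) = (y^2 + 4*y - 5)/(y^2 + 4*y + 3)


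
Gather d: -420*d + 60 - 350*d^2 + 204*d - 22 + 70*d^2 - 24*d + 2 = -280*d^2 - 240*d + 40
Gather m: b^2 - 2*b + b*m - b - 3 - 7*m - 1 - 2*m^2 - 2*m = b^2 - 3*b - 2*m^2 + m*(b - 9) - 4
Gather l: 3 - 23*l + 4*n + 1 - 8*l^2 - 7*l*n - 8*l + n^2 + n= -8*l^2 + l*(-7*n - 31) + n^2 + 5*n + 4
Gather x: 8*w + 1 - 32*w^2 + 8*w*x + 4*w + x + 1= -32*w^2 + 12*w + x*(8*w + 1) + 2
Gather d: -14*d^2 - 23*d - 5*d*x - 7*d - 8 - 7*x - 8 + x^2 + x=-14*d^2 + d*(-5*x - 30) + x^2 - 6*x - 16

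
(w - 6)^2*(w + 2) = w^3 - 10*w^2 + 12*w + 72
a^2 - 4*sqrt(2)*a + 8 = (a - 2*sqrt(2))^2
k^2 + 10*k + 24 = (k + 4)*(k + 6)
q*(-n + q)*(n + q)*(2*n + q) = -2*n^3*q - n^2*q^2 + 2*n*q^3 + q^4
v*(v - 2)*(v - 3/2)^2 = v^4 - 5*v^3 + 33*v^2/4 - 9*v/2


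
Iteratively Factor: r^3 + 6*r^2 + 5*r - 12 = (r + 3)*(r^2 + 3*r - 4) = (r - 1)*(r + 3)*(r + 4)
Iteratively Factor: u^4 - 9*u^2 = (u - 3)*(u^3 + 3*u^2) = u*(u - 3)*(u^2 + 3*u) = u^2*(u - 3)*(u + 3)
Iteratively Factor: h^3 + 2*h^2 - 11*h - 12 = (h + 1)*(h^2 + h - 12) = (h - 3)*(h + 1)*(h + 4)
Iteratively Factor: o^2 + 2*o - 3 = (o + 3)*(o - 1)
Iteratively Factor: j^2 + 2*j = (j)*(j + 2)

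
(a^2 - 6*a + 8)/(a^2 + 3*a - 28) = (a - 2)/(a + 7)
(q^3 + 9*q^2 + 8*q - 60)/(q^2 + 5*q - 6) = (q^2 + 3*q - 10)/(q - 1)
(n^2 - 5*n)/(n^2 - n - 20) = n/(n + 4)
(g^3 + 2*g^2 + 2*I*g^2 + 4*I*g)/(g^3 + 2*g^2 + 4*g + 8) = g/(g - 2*I)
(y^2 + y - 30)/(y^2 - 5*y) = (y + 6)/y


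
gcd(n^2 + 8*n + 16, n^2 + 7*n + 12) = n + 4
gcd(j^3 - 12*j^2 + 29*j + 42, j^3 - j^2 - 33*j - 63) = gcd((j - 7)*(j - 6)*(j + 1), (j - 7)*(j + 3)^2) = j - 7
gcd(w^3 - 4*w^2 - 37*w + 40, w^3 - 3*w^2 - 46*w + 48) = w^2 - 9*w + 8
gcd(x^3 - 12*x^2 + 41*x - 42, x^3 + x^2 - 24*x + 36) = x^2 - 5*x + 6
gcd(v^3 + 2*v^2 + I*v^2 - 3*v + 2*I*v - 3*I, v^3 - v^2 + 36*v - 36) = v - 1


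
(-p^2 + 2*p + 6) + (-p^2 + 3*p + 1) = -2*p^2 + 5*p + 7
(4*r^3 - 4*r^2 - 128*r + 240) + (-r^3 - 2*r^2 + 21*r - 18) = 3*r^3 - 6*r^2 - 107*r + 222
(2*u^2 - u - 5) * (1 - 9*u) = -18*u^3 + 11*u^2 + 44*u - 5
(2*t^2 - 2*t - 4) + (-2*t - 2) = 2*t^2 - 4*t - 6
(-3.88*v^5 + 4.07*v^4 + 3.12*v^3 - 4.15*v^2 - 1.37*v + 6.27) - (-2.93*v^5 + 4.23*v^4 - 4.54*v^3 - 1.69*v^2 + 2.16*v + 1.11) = -0.95*v^5 - 0.16*v^4 + 7.66*v^3 - 2.46*v^2 - 3.53*v + 5.16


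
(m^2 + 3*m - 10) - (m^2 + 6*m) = -3*m - 10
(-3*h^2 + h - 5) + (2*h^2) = -h^2 + h - 5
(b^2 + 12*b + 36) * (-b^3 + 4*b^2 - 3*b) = -b^5 - 8*b^4 + 9*b^3 + 108*b^2 - 108*b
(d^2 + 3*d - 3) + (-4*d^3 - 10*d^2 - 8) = -4*d^3 - 9*d^2 + 3*d - 11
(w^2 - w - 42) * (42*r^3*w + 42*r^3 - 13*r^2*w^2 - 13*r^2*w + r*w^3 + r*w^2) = 42*r^3*w^3 - 1806*r^3*w - 1764*r^3 - 13*r^2*w^4 + 559*r^2*w^2 + 546*r^2*w + r*w^5 - 43*r*w^3 - 42*r*w^2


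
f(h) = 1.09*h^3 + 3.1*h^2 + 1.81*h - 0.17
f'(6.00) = 156.73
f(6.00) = 357.73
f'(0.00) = 1.81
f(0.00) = -0.17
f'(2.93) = 48.05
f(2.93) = 59.16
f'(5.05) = 116.51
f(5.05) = 228.41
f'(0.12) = 2.60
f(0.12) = 0.09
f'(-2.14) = 3.52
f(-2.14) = -0.53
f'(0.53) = 6.01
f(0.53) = 1.82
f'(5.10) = 118.48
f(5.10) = 234.28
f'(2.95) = 48.56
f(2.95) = 60.13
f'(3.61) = 66.81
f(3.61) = 98.04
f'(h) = 3.27*h^2 + 6.2*h + 1.81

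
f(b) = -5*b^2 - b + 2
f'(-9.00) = 89.00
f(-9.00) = -394.00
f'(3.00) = -31.00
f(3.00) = -46.00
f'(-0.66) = 5.60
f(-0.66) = 0.48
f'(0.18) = -2.80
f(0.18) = 1.66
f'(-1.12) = 10.20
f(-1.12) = -3.15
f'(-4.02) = 39.20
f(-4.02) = -74.78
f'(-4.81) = 47.10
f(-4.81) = -108.87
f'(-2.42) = 23.20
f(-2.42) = -24.86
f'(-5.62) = 55.20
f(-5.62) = -150.30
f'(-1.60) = 15.00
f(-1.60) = -9.20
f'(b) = -10*b - 1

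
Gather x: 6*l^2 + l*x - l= 6*l^2 + l*x - l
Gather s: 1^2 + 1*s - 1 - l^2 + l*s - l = -l^2 - l + s*(l + 1)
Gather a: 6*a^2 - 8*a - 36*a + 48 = 6*a^2 - 44*a + 48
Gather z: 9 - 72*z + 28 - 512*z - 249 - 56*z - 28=-640*z - 240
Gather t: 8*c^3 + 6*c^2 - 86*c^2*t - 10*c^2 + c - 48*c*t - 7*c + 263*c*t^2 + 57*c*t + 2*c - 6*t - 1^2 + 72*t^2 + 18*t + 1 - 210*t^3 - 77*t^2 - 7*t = 8*c^3 - 4*c^2 - 4*c - 210*t^3 + t^2*(263*c - 5) + t*(-86*c^2 + 9*c + 5)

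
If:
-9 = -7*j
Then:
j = 9/7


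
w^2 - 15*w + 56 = (w - 8)*(w - 7)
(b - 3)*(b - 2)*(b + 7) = b^3 + 2*b^2 - 29*b + 42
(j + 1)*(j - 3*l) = j^2 - 3*j*l + j - 3*l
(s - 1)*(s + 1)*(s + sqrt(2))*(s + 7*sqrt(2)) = s^4 + 8*sqrt(2)*s^3 + 13*s^2 - 8*sqrt(2)*s - 14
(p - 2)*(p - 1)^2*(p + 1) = p^4 - 3*p^3 + p^2 + 3*p - 2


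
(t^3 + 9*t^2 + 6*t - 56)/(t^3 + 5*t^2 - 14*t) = (t + 4)/t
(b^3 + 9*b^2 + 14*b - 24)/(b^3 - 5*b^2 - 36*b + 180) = (b^2 + 3*b - 4)/(b^2 - 11*b + 30)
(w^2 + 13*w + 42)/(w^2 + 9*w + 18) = (w + 7)/(w + 3)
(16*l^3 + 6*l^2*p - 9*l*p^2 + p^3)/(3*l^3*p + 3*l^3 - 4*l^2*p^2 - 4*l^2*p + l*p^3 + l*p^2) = (16*l^3 + 6*l^2*p - 9*l*p^2 + p^3)/(l*(3*l^2*p + 3*l^2 - 4*l*p^2 - 4*l*p + p^3 + p^2))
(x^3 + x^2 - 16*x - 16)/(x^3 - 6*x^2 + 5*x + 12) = (x + 4)/(x - 3)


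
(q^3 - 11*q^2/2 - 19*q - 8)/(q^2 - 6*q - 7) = (-q^3 + 11*q^2/2 + 19*q + 8)/(-q^2 + 6*q + 7)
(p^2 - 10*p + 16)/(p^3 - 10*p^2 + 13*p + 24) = (p - 2)/(p^2 - 2*p - 3)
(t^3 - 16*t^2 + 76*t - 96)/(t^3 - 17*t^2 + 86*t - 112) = (t - 6)/(t - 7)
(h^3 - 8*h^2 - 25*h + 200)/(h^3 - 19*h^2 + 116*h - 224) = (h^2 - 25)/(h^2 - 11*h + 28)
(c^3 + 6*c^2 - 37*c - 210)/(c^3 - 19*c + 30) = (c^2 + c - 42)/(c^2 - 5*c + 6)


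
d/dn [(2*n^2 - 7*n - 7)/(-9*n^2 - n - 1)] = 65*n*(-n - 2)/(81*n^4 + 18*n^3 + 19*n^2 + 2*n + 1)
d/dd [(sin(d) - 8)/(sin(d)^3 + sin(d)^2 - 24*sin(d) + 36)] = (-2*sin(d)^3 + 23*sin(d)^2 + 16*sin(d) - 156)*cos(d)/(sin(d)^3 + sin(d)^2 - 24*sin(d) + 36)^2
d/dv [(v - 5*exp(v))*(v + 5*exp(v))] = 2*v - 50*exp(2*v)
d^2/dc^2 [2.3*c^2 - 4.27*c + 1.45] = 4.60000000000000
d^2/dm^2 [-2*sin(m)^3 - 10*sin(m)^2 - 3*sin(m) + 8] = 18*sin(m)^3 + 40*sin(m)^2 - 9*sin(m) - 20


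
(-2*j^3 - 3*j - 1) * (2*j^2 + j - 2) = -4*j^5 - 2*j^4 - 2*j^3 - 5*j^2 + 5*j + 2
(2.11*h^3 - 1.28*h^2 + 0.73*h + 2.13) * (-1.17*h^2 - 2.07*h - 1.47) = -2.4687*h^5 - 2.8701*h^4 - 1.3062*h^3 - 2.1216*h^2 - 5.4822*h - 3.1311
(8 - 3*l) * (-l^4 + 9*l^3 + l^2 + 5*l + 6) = 3*l^5 - 35*l^4 + 69*l^3 - 7*l^2 + 22*l + 48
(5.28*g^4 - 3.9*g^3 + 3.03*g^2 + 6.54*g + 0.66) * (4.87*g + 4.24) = 25.7136*g^5 + 3.3942*g^4 - 1.7799*g^3 + 44.697*g^2 + 30.9438*g + 2.7984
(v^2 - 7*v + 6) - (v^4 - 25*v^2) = -v^4 + 26*v^2 - 7*v + 6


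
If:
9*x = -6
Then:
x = -2/3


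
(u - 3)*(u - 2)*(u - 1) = u^3 - 6*u^2 + 11*u - 6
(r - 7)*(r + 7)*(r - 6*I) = r^3 - 6*I*r^2 - 49*r + 294*I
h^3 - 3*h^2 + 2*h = h*(h - 2)*(h - 1)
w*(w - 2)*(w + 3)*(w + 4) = w^4 + 5*w^3 - 2*w^2 - 24*w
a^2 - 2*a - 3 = (a - 3)*(a + 1)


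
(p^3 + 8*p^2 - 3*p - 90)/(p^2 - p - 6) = (p^2 + 11*p + 30)/(p + 2)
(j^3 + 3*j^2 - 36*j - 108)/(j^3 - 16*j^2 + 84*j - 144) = (j^2 + 9*j + 18)/(j^2 - 10*j + 24)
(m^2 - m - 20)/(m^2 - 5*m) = (m + 4)/m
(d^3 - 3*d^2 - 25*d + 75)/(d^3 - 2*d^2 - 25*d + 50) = (d - 3)/(d - 2)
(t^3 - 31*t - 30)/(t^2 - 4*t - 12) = (t^2 + 6*t + 5)/(t + 2)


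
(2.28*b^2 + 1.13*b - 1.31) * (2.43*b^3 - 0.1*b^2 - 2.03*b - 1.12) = 5.5404*b^5 + 2.5179*b^4 - 7.9247*b^3 - 4.7165*b^2 + 1.3937*b + 1.4672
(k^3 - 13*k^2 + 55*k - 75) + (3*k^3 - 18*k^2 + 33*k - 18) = 4*k^3 - 31*k^2 + 88*k - 93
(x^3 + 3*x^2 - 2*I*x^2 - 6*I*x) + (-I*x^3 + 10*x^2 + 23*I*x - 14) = x^3 - I*x^3 + 13*x^2 - 2*I*x^2 + 17*I*x - 14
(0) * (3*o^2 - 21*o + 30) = 0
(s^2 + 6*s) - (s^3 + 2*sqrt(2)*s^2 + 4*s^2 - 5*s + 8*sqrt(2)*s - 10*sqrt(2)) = -s^3 - 3*s^2 - 2*sqrt(2)*s^2 - 8*sqrt(2)*s + 11*s + 10*sqrt(2)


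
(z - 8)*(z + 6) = z^2 - 2*z - 48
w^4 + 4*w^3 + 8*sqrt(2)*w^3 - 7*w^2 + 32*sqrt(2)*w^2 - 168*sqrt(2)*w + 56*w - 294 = (w - 3)*(w + 7)*(w + sqrt(2))*(w + 7*sqrt(2))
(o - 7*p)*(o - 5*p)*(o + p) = o^3 - 11*o^2*p + 23*o*p^2 + 35*p^3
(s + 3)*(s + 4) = s^2 + 7*s + 12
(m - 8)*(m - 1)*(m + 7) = m^3 - 2*m^2 - 55*m + 56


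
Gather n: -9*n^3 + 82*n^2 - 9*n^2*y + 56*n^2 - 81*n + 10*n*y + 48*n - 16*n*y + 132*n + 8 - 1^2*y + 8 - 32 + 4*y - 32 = -9*n^3 + n^2*(138 - 9*y) + n*(99 - 6*y) + 3*y - 48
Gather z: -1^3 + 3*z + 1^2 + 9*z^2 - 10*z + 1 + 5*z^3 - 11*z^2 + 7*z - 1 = 5*z^3 - 2*z^2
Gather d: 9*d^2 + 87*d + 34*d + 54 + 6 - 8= 9*d^2 + 121*d + 52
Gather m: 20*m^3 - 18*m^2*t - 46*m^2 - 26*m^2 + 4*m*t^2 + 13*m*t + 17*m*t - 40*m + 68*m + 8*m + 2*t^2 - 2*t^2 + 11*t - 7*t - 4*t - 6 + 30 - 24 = 20*m^3 + m^2*(-18*t - 72) + m*(4*t^2 + 30*t + 36)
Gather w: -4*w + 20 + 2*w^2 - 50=2*w^2 - 4*w - 30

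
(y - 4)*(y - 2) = y^2 - 6*y + 8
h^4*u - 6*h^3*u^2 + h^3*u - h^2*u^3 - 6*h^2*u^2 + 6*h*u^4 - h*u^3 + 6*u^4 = (h - 6*u)*(h - u)*(h + u)*(h*u + u)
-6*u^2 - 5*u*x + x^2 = (-6*u + x)*(u + x)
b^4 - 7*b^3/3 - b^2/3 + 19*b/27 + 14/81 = (b - 7/3)*(b - 2/3)*(b + 1/3)^2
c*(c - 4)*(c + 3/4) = c^3 - 13*c^2/4 - 3*c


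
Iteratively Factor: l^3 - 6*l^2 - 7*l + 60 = (l - 5)*(l^2 - l - 12) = (l - 5)*(l - 4)*(l + 3)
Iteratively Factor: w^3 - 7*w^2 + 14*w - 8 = (w - 4)*(w^2 - 3*w + 2) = (w - 4)*(w - 2)*(w - 1)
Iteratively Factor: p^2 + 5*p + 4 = (p + 4)*(p + 1)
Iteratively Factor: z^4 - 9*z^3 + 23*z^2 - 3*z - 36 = (z - 4)*(z^3 - 5*z^2 + 3*z + 9) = (z - 4)*(z + 1)*(z^2 - 6*z + 9) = (z - 4)*(z - 3)*(z + 1)*(z - 3)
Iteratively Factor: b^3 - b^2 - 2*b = (b + 1)*(b^2 - 2*b) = (b - 2)*(b + 1)*(b)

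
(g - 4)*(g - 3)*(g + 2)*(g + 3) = g^4 - 2*g^3 - 17*g^2 + 18*g + 72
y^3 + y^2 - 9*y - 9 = (y - 3)*(y + 1)*(y + 3)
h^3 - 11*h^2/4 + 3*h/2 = h*(h - 2)*(h - 3/4)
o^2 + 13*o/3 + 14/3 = (o + 2)*(o + 7/3)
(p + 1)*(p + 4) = p^2 + 5*p + 4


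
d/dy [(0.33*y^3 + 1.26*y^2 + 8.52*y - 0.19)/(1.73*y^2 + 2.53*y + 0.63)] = (0.5709*y^4 + 1.6698*y^3 - 10.9281*y^2 + 2.245*y + 5.8483)/(2.9929*y^4 + 8.7538*y^3 + 8.5807*y^2 + 3.1878*y + 0.3969)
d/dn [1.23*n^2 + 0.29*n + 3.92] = 2.46*n + 0.29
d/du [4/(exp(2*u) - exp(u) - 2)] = (4 - 8*exp(u))*exp(u)/(-exp(2*u) + exp(u) + 2)^2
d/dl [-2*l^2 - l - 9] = -4*l - 1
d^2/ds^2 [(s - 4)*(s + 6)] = 2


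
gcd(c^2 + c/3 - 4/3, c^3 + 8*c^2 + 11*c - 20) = c - 1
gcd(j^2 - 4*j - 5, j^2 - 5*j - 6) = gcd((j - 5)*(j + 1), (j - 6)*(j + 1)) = j + 1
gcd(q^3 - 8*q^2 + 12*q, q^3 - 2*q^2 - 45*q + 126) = q - 6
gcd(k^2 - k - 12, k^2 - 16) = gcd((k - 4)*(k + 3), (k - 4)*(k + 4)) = k - 4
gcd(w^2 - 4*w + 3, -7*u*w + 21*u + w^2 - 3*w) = w - 3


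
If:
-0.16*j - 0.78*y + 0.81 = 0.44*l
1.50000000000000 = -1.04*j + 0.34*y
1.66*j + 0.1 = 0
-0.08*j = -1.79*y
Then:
No Solution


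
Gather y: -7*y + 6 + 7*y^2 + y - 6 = 7*y^2 - 6*y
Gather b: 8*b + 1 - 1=8*b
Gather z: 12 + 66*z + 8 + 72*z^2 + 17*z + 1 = 72*z^2 + 83*z + 21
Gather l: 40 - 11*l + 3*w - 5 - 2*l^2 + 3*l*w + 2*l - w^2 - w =-2*l^2 + l*(3*w - 9) - w^2 + 2*w + 35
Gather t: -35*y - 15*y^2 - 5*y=-15*y^2 - 40*y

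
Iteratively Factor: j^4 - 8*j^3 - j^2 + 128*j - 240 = (j - 3)*(j^3 - 5*j^2 - 16*j + 80) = (j - 3)*(j + 4)*(j^2 - 9*j + 20) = (j - 4)*(j - 3)*(j + 4)*(j - 5)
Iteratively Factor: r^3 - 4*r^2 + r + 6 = (r - 3)*(r^2 - r - 2) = (r - 3)*(r - 2)*(r + 1)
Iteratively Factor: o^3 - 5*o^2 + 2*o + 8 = (o + 1)*(o^2 - 6*o + 8) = (o - 2)*(o + 1)*(o - 4)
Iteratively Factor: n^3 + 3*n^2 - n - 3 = (n - 1)*(n^2 + 4*n + 3) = (n - 1)*(n + 1)*(n + 3)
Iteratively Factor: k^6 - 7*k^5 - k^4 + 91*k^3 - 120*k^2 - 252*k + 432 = (k - 3)*(k^5 - 4*k^4 - 13*k^3 + 52*k^2 + 36*k - 144) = (k - 4)*(k - 3)*(k^4 - 13*k^2 + 36) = (k - 4)*(k - 3)*(k + 3)*(k^3 - 3*k^2 - 4*k + 12) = (k - 4)*(k - 3)*(k + 2)*(k + 3)*(k^2 - 5*k + 6) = (k - 4)*(k - 3)^2*(k + 2)*(k + 3)*(k - 2)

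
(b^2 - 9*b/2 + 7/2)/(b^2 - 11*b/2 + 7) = (b - 1)/(b - 2)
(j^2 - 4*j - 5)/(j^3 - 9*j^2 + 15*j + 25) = 1/(j - 5)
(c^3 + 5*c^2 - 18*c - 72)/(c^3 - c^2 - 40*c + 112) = (c^2 + 9*c + 18)/(c^2 + 3*c - 28)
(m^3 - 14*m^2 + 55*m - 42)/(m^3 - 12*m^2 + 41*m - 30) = (m - 7)/(m - 5)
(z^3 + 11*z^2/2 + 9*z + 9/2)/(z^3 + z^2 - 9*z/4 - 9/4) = 2*(z + 3)/(2*z - 3)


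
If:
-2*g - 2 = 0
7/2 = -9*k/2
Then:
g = -1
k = -7/9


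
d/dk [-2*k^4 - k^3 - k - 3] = -8*k^3 - 3*k^2 - 1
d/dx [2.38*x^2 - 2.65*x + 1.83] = 4.76*x - 2.65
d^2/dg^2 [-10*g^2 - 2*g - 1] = -20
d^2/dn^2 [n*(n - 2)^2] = 6*n - 8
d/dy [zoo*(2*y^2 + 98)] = zoo*y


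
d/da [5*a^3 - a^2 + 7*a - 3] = 15*a^2 - 2*a + 7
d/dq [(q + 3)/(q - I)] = (-3 - I)/(q - I)^2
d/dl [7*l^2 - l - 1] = 14*l - 1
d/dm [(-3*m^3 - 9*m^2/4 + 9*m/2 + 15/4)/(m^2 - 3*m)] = 3*(-4*m^4 + 24*m^3 + 3*m^2 - 10*m + 15)/(4*m^2*(m^2 - 6*m + 9))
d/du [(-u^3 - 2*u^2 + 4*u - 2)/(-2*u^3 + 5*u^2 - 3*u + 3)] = (-9*u^4 + 22*u^3 - 35*u^2 + 8*u + 6)/(4*u^6 - 20*u^5 + 37*u^4 - 42*u^3 + 39*u^2 - 18*u + 9)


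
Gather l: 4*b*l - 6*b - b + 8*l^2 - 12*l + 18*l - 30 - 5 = -7*b + 8*l^2 + l*(4*b + 6) - 35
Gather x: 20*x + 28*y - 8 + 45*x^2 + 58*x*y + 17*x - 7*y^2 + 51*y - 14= 45*x^2 + x*(58*y + 37) - 7*y^2 + 79*y - 22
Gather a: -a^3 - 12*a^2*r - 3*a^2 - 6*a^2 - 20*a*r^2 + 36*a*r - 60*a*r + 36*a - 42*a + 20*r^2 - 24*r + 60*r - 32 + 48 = -a^3 + a^2*(-12*r - 9) + a*(-20*r^2 - 24*r - 6) + 20*r^2 + 36*r + 16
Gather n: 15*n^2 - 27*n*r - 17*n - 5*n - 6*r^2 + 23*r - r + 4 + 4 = 15*n^2 + n*(-27*r - 22) - 6*r^2 + 22*r + 8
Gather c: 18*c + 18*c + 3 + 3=36*c + 6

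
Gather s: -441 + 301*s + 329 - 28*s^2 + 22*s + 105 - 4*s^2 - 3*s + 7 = -32*s^2 + 320*s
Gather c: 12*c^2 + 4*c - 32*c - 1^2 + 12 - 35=12*c^2 - 28*c - 24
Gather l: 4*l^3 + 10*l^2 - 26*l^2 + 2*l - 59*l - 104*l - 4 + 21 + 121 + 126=4*l^3 - 16*l^2 - 161*l + 264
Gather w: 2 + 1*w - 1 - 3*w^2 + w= -3*w^2 + 2*w + 1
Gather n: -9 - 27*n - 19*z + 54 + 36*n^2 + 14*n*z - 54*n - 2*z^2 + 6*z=36*n^2 + n*(14*z - 81) - 2*z^2 - 13*z + 45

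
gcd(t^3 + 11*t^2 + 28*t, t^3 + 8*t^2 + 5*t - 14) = t + 7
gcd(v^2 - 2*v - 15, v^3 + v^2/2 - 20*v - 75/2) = v^2 - 2*v - 15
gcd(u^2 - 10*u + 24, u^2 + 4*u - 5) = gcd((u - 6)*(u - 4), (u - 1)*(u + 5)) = 1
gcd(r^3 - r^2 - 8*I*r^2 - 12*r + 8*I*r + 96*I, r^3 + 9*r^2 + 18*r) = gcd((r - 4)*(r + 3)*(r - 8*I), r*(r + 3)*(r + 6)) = r + 3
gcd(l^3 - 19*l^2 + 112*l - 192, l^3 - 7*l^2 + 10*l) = 1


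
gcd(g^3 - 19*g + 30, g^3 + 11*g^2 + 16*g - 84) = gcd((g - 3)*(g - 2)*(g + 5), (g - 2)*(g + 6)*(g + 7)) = g - 2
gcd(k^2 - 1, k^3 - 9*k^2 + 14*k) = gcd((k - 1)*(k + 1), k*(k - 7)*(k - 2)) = 1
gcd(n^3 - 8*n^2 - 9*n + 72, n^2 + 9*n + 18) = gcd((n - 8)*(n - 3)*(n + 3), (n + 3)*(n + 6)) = n + 3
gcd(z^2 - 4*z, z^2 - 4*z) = z^2 - 4*z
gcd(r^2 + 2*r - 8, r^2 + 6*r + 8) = r + 4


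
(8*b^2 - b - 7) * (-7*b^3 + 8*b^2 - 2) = -56*b^5 + 71*b^4 + 41*b^3 - 72*b^2 + 2*b + 14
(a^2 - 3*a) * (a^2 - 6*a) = a^4 - 9*a^3 + 18*a^2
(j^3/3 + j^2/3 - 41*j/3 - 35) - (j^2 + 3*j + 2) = j^3/3 - 2*j^2/3 - 50*j/3 - 37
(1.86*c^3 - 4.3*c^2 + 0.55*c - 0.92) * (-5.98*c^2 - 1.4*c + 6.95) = -11.1228*c^5 + 23.11*c^4 + 15.658*c^3 - 25.1534*c^2 + 5.1105*c - 6.394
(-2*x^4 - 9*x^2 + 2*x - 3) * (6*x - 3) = -12*x^5 + 6*x^4 - 54*x^3 + 39*x^2 - 24*x + 9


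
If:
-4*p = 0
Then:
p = 0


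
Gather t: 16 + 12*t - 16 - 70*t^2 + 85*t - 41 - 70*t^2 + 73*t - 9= -140*t^2 + 170*t - 50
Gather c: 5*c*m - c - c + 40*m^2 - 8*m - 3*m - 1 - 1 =c*(5*m - 2) + 40*m^2 - 11*m - 2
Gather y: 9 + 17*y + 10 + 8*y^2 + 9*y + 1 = 8*y^2 + 26*y + 20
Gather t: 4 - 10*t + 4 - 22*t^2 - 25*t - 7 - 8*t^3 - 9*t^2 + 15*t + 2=-8*t^3 - 31*t^2 - 20*t + 3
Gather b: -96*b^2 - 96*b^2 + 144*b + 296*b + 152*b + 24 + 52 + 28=-192*b^2 + 592*b + 104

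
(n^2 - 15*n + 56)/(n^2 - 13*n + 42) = (n - 8)/(n - 6)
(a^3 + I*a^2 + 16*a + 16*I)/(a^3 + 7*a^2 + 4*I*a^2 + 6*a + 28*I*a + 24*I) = (a^2 - 3*I*a + 4)/(a^2 + 7*a + 6)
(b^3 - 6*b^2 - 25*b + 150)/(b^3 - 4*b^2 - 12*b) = (b^2 - 25)/(b*(b + 2))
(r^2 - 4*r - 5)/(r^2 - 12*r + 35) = (r + 1)/(r - 7)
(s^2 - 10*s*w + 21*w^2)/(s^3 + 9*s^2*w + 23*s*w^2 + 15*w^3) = (s^2 - 10*s*w + 21*w^2)/(s^3 + 9*s^2*w + 23*s*w^2 + 15*w^3)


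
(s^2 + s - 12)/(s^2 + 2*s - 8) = (s - 3)/(s - 2)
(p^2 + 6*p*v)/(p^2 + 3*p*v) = (p + 6*v)/(p + 3*v)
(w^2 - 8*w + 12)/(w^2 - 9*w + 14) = (w - 6)/(w - 7)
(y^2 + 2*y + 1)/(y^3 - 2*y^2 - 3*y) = (y + 1)/(y*(y - 3))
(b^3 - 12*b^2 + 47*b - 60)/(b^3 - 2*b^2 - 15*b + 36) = (b^2 - 9*b + 20)/(b^2 + b - 12)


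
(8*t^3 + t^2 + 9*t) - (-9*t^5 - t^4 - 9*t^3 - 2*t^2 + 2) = 9*t^5 + t^4 + 17*t^3 + 3*t^2 + 9*t - 2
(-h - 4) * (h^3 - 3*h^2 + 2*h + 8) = -h^4 - h^3 + 10*h^2 - 16*h - 32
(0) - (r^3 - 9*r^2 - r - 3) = -r^3 + 9*r^2 + r + 3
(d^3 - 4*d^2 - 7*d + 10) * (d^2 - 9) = d^5 - 4*d^4 - 16*d^3 + 46*d^2 + 63*d - 90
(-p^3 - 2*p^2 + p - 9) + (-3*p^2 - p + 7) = -p^3 - 5*p^2 - 2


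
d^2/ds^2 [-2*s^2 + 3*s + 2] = -4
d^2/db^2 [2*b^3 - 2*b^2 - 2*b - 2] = 12*b - 4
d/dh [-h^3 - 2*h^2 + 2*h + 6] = -3*h^2 - 4*h + 2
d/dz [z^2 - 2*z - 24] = 2*z - 2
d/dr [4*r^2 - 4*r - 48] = 8*r - 4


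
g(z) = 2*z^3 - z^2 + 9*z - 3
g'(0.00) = 9.00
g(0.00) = -3.00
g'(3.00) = 57.00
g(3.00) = 69.00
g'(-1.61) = 27.77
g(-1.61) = -28.43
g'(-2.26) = 44.17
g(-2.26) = -51.53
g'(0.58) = 9.86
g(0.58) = 2.27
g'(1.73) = 23.50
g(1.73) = 19.93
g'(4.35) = 113.84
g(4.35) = 181.85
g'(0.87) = 11.80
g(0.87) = 5.39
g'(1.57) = 20.65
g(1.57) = 16.40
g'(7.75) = 353.88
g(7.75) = 937.66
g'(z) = 6*z^2 - 2*z + 9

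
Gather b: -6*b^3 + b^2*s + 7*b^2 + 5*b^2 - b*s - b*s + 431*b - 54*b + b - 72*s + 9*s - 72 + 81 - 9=-6*b^3 + b^2*(s + 12) + b*(378 - 2*s) - 63*s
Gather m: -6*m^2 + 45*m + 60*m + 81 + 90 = -6*m^2 + 105*m + 171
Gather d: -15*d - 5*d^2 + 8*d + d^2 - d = -4*d^2 - 8*d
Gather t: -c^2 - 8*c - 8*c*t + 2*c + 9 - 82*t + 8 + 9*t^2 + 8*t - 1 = -c^2 - 6*c + 9*t^2 + t*(-8*c - 74) + 16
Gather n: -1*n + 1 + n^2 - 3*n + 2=n^2 - 4*n + 3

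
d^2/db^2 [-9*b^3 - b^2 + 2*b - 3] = -54*b - 2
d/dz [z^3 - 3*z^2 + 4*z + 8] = 3*z^2 - 6*z + 4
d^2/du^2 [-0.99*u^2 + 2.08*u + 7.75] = -1.98000000000000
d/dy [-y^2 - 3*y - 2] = -2*y - 3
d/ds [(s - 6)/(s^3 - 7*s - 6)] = (s^3 - 7*s - (s - 6)*(3*s^2 - 7) - 6)/(-s^3 + 7*s + 6)^2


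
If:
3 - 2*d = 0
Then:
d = 3/2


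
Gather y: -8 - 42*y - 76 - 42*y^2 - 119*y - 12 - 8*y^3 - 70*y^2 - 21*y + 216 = -8*y^3 - 112*y^2 - 182*y + 120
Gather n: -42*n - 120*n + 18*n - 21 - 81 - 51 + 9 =-144*n - 144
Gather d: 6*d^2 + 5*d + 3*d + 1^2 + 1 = 6*d^2 + 8*d + 2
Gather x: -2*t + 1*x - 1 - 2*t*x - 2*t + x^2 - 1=-4*t + x^2 + x*(1 - 2*t) - 2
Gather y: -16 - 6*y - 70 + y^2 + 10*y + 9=y^2 + 4*y - 77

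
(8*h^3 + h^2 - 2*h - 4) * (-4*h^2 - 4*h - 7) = -32*h^5 - 36*h^4 - 52*h^3 + 17*h^2 + 30*h + 28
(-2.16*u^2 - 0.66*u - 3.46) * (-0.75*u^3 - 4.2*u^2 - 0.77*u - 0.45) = 1.62*u^5 + 9.567*u^4 + 7.0302*u^3 + 16.0122*u^2 + 2.9612*u + 1.557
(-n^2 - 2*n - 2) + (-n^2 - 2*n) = -2*n^2 - 4*n - 2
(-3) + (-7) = -10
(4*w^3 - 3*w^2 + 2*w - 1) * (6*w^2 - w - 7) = 24*w^5 - 22*w^4 - 13*w^3 + 13*w^2 - 13*w + 7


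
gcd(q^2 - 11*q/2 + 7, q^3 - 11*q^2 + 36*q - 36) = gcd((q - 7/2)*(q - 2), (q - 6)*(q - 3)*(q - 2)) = q - 2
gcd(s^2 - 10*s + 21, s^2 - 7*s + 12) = s - 3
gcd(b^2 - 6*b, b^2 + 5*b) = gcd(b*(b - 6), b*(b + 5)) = b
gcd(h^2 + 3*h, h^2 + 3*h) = h^2 + 3*h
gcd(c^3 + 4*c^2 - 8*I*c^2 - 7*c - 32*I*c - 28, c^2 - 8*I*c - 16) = 1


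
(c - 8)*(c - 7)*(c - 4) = c^3 - 19*c^2 + 116*c - 224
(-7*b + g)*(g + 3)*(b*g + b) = -7*b^2*g^2 - 28*b^2*g - 21*b^2 + b*g^3 + 4*b*g^2 + 3*b*g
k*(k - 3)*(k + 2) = k^3 - k^2 - 6*k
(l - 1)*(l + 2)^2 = l^3 + 3*l^2 - 4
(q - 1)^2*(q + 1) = q^3 - q^2 - q + 1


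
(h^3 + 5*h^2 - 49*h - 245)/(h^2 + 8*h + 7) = (h^2 - 2*h - 35)/(h + 1)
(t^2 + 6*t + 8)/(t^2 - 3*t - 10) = (t + 4)/(t - 5)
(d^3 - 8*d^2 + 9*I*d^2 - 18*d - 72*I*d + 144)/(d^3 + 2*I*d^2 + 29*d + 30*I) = (d^2 + d*(-8 + 3*I) - 24*I)/(d^2 - 4*I*d + 5)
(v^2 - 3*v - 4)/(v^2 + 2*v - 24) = (v + 1)/(v + 6)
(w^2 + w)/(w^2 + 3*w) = (w + 1)/(w + 3)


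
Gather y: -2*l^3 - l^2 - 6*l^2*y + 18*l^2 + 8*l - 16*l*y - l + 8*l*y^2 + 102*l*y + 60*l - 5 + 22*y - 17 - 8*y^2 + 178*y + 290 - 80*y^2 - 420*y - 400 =-2*l^3 + 17*l^2 + 67*l + y^2*(8*l - 88) + y*(-6*l^2 + 86*l - 220) - 132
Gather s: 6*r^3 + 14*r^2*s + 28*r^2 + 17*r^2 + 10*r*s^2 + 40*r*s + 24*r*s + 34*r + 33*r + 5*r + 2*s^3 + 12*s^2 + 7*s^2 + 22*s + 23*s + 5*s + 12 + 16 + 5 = 6*r^3 + 45*r^2 + 72*r + 2*s^3 + s^2*(10*r + 19) + s*(14*r^2 + 64*r + 50) + 33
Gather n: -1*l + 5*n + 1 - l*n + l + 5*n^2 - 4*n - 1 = 5*n^2 + n*(1 - l)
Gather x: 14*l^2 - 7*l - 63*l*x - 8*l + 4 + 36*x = 14*l^2 - 15*l + x*(36 - 63*l) + 4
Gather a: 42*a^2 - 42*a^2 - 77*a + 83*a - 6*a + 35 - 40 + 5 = 0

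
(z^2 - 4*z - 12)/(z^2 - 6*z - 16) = (z - 6)/(z - 8)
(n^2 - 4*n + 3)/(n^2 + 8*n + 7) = (n^2 - 4*n + 3)/(n^2 + 8*n + 7)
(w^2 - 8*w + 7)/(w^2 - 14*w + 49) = (w - 1)/(w - 7)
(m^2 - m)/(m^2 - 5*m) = (m - 1)/(m - 5)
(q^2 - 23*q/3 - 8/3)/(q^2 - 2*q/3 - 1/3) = (q - 8)/(q - 1)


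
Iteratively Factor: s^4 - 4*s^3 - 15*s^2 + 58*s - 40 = (s - 5)*(s^3 + s^2 - 10*s + 8) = (s - 5)*(s + 4)*(s^2 - 3*s + 2) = (s - 5)*(s - 1)*(s + 4)*(s - 2)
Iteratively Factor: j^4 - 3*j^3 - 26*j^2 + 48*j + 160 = (j + 4)*(j^3 - 7*j^2 + 2*j + 40) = (j - 4)*(j + 4)*(j^2 - 3*j - 10) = (j - 5)*(j - 4)*(j + 4)*(j + 2)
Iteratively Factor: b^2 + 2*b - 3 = (b + 3)*(b - 1)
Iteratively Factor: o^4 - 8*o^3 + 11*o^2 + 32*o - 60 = (o - 2)*(o^3 - 6*o^2 - o + 30) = (o - 3)*(o - 2)*(o^2 - 3*o - 10) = (o - 3)*(o - 2)*(o + 2)*(o - 5)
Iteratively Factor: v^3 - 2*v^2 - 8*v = (v - 4)*(v^2 + 2*v) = (v - 4)*(v + 2)*(v)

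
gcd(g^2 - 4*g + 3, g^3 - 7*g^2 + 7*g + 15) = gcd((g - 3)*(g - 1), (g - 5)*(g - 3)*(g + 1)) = g - 3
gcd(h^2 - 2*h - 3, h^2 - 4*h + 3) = h - 3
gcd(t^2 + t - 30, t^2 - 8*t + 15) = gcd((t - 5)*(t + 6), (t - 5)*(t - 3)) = t - 5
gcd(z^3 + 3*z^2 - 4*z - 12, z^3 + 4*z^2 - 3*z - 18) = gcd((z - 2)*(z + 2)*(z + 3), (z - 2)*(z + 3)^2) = z^2 + z - 6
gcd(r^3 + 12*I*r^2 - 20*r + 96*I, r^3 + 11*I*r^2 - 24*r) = r + 8*I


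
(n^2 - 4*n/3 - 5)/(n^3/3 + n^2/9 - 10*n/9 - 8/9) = 3*(3*n^2 - 4*n - 15)/(3*n^3 + n^2 - 10*n - 8)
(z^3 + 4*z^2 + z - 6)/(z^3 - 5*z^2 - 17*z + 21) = (z + 2)/(z - 7)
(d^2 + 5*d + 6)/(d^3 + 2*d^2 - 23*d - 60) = (d + 2)/(d^2 - d - 20)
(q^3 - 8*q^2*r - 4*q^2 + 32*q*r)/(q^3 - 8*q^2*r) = (q - 4)/q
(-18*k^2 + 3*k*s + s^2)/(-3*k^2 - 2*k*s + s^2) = (6*k + s)/(k + s)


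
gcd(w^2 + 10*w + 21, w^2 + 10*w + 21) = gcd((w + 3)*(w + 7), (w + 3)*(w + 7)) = w^2 + 10*w + 21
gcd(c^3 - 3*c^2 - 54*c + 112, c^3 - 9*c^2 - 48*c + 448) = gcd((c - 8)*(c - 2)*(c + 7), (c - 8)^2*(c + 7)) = c^2 - c - 56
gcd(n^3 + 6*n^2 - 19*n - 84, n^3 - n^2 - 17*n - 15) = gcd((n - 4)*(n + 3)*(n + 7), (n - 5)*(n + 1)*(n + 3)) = n + 3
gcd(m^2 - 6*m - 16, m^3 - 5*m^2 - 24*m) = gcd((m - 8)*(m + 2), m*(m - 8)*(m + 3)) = m - 8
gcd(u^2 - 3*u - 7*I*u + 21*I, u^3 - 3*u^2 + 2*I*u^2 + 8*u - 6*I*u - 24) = u - 3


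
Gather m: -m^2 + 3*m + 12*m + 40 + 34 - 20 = -m^2 + 15*m + 54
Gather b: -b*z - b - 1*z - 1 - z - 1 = b*(-z - 1) - 2*z - 2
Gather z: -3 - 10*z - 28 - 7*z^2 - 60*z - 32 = -7*z^2 - 70*z - 63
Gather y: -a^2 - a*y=-a^2 - a*y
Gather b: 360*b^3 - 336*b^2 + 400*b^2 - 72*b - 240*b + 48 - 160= 360*b^3 + 64*b^2 - 312*b - 112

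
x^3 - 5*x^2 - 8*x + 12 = (x - 6)*(x - 1)*(x + 2)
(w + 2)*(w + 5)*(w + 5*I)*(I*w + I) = I*w^4 - 5*w^3 + 8*I*w^3 - 40*w^2 + 17*I*w^2 - 85*w + 10*I*w - 50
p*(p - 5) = p^2 - 5*p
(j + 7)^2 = j^2 + 14*j + 49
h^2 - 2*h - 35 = (h - 7)*(h + 5)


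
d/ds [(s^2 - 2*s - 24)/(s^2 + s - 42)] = 3/(s^2 + 14*s + 49)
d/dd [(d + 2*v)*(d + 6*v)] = 2*d + 8*v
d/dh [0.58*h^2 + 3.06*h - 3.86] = 1.16*h + 3.06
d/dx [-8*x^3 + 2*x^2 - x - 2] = -24*x^2 + 4*x - 1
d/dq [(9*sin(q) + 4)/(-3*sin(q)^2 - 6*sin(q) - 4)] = 3*(9*sin(q)^2 + 8*sin(q) - 4)*cos(q)/(3*sin(q)^2 + 6*sin(q) + 4)^2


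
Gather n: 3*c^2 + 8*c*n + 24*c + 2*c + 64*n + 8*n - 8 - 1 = 3*c^2 + 26*c + n*(8*c + 72) - 9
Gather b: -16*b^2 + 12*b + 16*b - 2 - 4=-16*b^2 + 28*b - 6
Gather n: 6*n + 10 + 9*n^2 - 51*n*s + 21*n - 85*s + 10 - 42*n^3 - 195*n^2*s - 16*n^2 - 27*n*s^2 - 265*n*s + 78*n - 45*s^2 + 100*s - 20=-42*n^3 + n^2*(-195*s - 7) + n*(-27*s^2 - 316*s + 105) - 45*s^2 + 15*s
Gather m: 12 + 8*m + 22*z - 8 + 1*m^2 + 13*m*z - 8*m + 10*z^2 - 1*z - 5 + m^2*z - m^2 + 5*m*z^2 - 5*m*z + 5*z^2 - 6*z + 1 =m^2*z + m*(5*z^2 + 8*z) + 15*z^2 + 15*z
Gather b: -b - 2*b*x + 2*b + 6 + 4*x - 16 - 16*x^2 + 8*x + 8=b*(1 - 2*x) - 16*x^2 + 12*x - 2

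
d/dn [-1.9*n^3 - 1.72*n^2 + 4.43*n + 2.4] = -5.7*n^2 - 3.44*n + 4.43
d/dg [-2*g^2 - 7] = -4*g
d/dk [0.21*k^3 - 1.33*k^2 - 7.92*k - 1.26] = 0.63*k^2 - 2.66*k - 7.92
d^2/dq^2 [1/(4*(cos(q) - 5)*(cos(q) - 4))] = (-4*sin(q)^4 + 3*sin(q)^2 - 855*cos(q)/4 + 27*cos(3*q)/4 + 123)/(4*(cos(q) - 5)^3*(cos(q) - 4)^3)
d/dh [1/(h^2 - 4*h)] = 2*(2 - h)/(h^2*(h - 4)^2)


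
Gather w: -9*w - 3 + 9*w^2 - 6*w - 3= 9*w^2 - 15*w - 6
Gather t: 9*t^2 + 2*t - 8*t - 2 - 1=9*t^2 - 6*t - 3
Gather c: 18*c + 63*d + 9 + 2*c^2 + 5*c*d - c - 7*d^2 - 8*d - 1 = 2*c^2 + c*(5*d + 17) - 7*d^2 + 55*d + 8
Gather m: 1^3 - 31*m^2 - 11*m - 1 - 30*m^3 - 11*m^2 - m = -30*m^3 - 42*m^2 - 12*m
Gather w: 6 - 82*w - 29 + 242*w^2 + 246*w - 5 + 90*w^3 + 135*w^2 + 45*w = 90*w^3 + 377*w^2 + 209*w - 28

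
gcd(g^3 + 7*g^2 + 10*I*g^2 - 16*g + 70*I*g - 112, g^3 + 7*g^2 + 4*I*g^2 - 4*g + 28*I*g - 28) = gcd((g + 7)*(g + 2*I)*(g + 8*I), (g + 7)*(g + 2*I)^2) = g^2 + g*(7 + 2*I) + 14*I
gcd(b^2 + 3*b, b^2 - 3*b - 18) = b + 3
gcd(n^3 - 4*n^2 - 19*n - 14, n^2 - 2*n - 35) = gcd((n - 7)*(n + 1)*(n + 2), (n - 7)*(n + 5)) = n - 7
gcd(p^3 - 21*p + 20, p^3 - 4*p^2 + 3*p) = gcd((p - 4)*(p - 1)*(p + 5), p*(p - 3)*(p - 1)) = p - 1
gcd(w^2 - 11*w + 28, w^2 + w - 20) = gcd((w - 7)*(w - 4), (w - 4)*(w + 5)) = w - 4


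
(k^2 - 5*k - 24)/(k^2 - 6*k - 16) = (k + 3)/(k + 2)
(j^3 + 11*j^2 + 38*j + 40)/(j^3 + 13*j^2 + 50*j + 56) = (j + 5)/(j + 7)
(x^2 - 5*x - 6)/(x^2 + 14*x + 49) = (x^2 - 5*x - 6)/(x^2 + 14*x + 49)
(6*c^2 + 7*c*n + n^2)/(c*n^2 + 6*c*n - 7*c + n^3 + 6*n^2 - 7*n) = (6*c + n)/(n^2 + 6*n - 7)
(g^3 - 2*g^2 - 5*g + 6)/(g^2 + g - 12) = (g^2 + g - 2)/(g + 4)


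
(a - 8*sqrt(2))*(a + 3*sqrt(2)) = a^2 - 5*sqrt(2)*a - 48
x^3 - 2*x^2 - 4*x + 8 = (x - 2)^2*(x + 2)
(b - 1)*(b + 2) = b^2 + b - 2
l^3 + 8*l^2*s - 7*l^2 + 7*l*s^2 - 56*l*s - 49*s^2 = (l - 7)*(l + s)*(l + 7*s)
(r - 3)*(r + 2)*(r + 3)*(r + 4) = r^4 + 6*r^3 - r^2 - 54*r - 72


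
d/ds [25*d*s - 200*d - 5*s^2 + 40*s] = 25*d - 10*s + 40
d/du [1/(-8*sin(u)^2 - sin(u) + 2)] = (16*sin(u) + 1)*cos(u)/(8*sin(u)^2 + sin(u) - 2)^2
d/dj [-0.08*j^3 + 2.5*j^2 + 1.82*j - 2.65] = -0.24*j^2 + 5.0*j + 1.82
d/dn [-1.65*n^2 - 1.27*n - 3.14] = -3.3*n - 1.27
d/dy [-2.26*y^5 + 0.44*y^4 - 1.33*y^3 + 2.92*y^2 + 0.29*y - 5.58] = -11.3*y^4 + 1.76*y^3 - 3.99*y^2 + 5.84*y + 0.29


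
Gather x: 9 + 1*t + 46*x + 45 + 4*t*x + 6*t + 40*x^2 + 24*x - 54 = 7*t + 40*x^2 + x*(4*t + 70)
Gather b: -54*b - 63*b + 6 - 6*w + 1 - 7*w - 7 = -117*b - 13*w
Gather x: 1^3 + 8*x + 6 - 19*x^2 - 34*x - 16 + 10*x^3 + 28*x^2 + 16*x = 10*x^3 + 9*x^2 - 10*x - 9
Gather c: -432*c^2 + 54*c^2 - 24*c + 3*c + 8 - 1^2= -378*c^2 - 21*c + 7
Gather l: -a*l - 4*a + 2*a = -a*l - 2*a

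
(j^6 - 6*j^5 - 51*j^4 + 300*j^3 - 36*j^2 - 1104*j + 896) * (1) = j^6 - 6*j^5 - 51*j^4 + 300*j^3 - 36*j^2 - 1104*j + 896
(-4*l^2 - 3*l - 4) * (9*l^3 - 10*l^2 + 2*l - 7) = -36*l^5 + 13*l^4 - 14*l^3 + 62*l^2 + 13*l + 28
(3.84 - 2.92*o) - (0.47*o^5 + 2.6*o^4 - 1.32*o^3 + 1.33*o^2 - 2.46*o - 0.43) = -0.47*o^5 - 2.6*o^4 + 1.32*o^3 - 1.33*o^2 - 0.46*o + 4.27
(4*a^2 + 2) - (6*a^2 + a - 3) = -2*a^2 - a + 5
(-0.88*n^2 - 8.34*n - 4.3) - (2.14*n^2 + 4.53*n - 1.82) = -3.02*n^2 - 12.87*n - 2.48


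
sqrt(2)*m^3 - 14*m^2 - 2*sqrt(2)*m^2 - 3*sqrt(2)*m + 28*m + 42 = (m - 3)*(m - 7*sqrt(2))*(sqrt(2)*m + sqrt(2))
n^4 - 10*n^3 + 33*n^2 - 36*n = n*(n - 4)*(n - 3)^2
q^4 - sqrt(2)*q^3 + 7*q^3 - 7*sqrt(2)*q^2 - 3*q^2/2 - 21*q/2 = q*(q + 7)*(q - 3*sqrt(2)/2)*(q + sqrt(2)/2)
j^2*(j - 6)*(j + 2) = j^4 - 4*j^3 - 12*j^2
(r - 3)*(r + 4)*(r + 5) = r^3 + 6*r^2 - 7*r - 60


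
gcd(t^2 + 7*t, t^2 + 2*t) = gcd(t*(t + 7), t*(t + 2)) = t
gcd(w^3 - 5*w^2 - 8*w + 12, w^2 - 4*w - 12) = w^2 - 4*w - 12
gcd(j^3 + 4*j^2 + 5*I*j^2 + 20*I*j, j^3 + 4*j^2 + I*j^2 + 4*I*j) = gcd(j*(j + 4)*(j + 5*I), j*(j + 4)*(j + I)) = j^2 + 4*j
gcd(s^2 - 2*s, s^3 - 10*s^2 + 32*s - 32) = s - 2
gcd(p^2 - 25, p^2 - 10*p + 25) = p - 5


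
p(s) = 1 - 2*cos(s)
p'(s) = 2*sin(s)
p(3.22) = 2.99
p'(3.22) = -0.16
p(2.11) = 2.03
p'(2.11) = 1.72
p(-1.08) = 0.06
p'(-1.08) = -1.76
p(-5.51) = -0.43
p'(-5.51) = 1.40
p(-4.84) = 0.75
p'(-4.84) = 1.98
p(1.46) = 0.78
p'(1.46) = 1.99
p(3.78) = 2.61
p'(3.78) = -1.19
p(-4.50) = 1.42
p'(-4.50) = 1.96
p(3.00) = 2.98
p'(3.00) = 0.28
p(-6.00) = -0.92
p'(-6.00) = 0.56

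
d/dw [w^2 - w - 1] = 2*w - 1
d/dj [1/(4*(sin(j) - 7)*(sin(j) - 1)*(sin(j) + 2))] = 3*(4*sin(j) + cos(j)^2 + 2)*cos(j)/(4*(sin(j) - 7)^2*(sin(j) - 1)^2*(sin(j) + 2)^2)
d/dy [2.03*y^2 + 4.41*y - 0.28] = 4.06*y + 4.41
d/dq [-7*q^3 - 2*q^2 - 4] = q*(-21*q - 4)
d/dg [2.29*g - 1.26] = 2.29000000000000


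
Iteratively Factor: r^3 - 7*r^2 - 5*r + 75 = (r + 3)*(r^2 - 10*r + 25) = (r - 5)*(r + 3)*(r - 5)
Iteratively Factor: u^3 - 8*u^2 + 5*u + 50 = (u + 2)*(u^2 - 10*u + 25) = (u - 5)*(u + 2)*(u - 5)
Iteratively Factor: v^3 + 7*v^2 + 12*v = (v + 4)*(v^2 + 3*v) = v*(v + 4)*(v + 3)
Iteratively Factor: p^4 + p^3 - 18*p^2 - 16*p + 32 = (p + 2)*(p^3 - p^2 - 16*p + 16) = (p - 4)*(p + 2)*(p^2 + 3*p - 4) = (p - 4)*(p + 2)*(p + 4)*(p - 1)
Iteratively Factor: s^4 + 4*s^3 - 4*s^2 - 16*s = (s)*(s^3 + 4*s^2 - 4*s - 16) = s*(s + 4)*(s^2 - 4) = s*(s + 2)*(s + 4)*(s - 2)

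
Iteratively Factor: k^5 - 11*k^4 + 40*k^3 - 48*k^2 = (k)*(k^4 - 11*k^3 + 40*k^2 - 48*k) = k*(k - 4)*(k^3 - 7*k^2 + 12*k) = k*(k - 4)*(k - 3)*(k^2 - 4*k) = k*(k - 4)^2*(k - 3)*(k)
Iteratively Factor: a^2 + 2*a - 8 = (a + 4)*(a - 2)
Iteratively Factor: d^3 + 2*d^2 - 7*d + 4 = (d - 1)*(d^2 + 3*d - 4) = (d - 1)^2*(d + 4)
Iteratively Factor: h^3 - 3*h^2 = (h)*(h^2 - 3*h) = h^2*(h - 3)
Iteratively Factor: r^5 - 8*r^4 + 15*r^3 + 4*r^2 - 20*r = (r - 2)*(r^4 - 6*r^3 + 3*r^2 + 10*r) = (r - 5)*(r - 2)*(r^3 - r^2 - 2*r) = r*(r - 5)*(r - 2)*(r^2 - r - 2) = r*(r - 5)*(r - 2)*(r + 1)*(r - 2)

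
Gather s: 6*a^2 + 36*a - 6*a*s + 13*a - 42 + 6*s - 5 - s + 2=6*a^2 + 49*a + s*(5 - 6*a) - 45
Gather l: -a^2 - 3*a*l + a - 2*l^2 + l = -a^2 + a - 2*l^2 + l*(1 - 3*a)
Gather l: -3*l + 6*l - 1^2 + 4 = 3*l + 3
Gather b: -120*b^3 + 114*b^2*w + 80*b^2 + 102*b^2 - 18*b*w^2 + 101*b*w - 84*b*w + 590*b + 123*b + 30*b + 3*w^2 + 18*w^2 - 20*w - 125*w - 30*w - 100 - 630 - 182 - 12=-120*b^3 + b^2*(114*w + 182) + b*(-18*w^2 + 17*w + 743) + 21*w^2 - 175*w - 924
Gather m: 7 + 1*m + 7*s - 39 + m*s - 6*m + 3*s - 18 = m*(s - 5) + 10*s - 50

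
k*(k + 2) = k^2 + 2*k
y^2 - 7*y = y*(y - 7)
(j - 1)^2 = j^2 - 2*j + 1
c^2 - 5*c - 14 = (c - 7)*(c + 2)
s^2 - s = s*(s - 1)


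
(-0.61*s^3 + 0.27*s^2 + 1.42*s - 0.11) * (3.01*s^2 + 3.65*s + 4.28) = -1.8361*s^5 - 1.4138*s^4 + 2.6489*s^3 + 6.0075*s^2 + 5.6761*s - 0.4708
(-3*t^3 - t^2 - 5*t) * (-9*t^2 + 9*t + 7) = 27*t^5 - 18*t^4 + 15*t^3 - 52*t^2 - 35*t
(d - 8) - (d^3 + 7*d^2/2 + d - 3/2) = -d^3 - 7*d^2/2 - 13/2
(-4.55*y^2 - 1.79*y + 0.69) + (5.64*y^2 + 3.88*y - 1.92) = 1.09*y^2 + 2.09*y - 1.23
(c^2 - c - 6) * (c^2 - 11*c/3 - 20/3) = c^4 - 14*c^3/3 - 9*c^2 + 86*c/3 + 40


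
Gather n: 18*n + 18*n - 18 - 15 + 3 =36*n - 30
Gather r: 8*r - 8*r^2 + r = -8*r^2 + 9*r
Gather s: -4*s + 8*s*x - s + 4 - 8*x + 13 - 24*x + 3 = s*(8*x - 5) - 32*x + 20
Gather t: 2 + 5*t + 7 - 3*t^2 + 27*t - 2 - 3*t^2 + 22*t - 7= -6*t^2 + 54*t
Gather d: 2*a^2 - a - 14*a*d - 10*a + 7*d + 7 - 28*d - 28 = 2*a^2 - 11*a + d*(-14*a - 21) - 21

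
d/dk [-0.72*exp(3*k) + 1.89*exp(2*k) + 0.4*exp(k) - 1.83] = (-2.16*exp(2*k) + 3.78*exp(k) + 0.4)*exp(k)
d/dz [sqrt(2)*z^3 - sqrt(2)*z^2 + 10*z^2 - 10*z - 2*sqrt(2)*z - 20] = 3*sqrt(2)*z^2 - 2*sqrt(2)*z + 20*z - 10 - 2*sqrt(2)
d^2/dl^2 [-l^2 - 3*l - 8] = -2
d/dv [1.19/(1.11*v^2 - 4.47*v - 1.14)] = (5.3193 - 2.6418*v)/(-1.11*v^2 + 4.47*v + 1.14)^2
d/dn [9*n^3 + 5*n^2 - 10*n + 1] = 27*n^2 + 10*n - 10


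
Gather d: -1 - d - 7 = -d - 8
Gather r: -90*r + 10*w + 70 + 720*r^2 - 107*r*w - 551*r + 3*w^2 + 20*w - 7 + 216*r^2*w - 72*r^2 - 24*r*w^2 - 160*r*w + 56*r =r^2*(216*w + 648) + r*(-24*w^2 - 267*w - 585) + 3*w^2 + 30*w + 63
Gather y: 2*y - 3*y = -y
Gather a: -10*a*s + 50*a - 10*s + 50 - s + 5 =a*(50 - 10*s) - 11*s + 55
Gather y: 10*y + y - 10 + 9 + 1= 11*y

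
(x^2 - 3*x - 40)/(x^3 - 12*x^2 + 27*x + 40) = (x + 5)/(x^2 - 4*x - 5)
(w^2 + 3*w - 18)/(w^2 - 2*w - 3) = (w + 6)/(w + 1)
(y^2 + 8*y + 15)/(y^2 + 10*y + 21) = (y + 5)/(y + 7)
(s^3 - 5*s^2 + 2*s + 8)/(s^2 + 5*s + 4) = (s^2 - 6*s + 8)/(s + 4)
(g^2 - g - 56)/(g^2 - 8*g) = (g + 7)/g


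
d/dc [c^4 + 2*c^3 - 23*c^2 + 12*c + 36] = 4*c^3 + 6*c^2 - 46*c + 12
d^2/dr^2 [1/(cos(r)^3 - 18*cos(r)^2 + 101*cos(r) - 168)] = ((407*cos(r) - 144*cos(2*r) + 9*cos(3*r))*(cos(r)^3 - 18*cos(r)^2 + 101*cos(r) - 168)/4 + 2*(3*cos(r)^2 - 36*cos(r) + 101)^2*sin(r)^2)/(cos(r)^3 - 18*cos(r)^2 + 101*cos(r) - 168)^3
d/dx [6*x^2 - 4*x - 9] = 12*x - 4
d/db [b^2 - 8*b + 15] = 2*b - 8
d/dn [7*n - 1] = 7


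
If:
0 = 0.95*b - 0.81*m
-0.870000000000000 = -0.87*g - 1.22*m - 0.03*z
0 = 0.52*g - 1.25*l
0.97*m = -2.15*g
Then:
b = 0.896434921264152 - 0.0309115490091087*z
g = 0.0163565847900624*z - 0.474340958911809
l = 0.00680433927266595*z - 0.197325838907313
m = 1.05137429037154 - 0.0362542858748806*z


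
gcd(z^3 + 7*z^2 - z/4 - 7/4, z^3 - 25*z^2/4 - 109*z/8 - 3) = 1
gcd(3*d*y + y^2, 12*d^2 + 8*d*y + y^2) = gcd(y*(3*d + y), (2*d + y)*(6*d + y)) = 1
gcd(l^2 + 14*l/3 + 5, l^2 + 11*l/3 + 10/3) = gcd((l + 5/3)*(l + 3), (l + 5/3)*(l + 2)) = l + 5/3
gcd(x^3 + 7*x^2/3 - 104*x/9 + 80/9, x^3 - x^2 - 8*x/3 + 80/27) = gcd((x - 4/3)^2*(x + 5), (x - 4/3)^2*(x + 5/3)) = x^2 - 8*x/3 + 16/9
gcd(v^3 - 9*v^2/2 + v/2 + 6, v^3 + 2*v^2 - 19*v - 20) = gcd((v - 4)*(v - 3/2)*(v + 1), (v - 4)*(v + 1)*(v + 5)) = v^2 - 3*v - 4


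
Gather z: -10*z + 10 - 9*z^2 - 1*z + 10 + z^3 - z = z^3 - 9*z^2 - 12*z + 20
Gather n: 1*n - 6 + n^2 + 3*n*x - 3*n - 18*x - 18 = n^2 + n*(3*x - 2) - 18*x - 24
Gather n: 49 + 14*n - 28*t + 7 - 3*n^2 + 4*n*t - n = -3*n^2 + n*(4*t + 13) - 28*t + 56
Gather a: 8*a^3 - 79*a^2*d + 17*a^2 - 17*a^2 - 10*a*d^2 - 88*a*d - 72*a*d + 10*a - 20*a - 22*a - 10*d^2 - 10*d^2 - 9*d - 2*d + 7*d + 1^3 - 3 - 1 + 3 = 8*a^3 - 79*a^2*d + a*(-10*d^2 - 160*d - 32) - 20*d^2 - 4*d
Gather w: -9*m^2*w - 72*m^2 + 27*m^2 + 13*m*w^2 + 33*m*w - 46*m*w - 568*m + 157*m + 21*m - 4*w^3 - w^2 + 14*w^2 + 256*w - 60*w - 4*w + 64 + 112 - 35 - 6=-45*m^2 - 390*m - 4*w^3 + w^2*(13*m + 13) + w*(-9*m^2 - 13*m + 192) + 135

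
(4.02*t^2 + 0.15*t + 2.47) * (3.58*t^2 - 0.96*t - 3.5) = 14.3916*t^4 - 3.3222*t^3 - 5.3714*t^2 - 2.8962*t - 8.645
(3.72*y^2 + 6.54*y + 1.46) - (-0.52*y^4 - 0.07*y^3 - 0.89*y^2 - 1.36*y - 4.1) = 0.52*y^4 + 0.07*y^3 + 4.61*y^2 + 7.9*y + 5.56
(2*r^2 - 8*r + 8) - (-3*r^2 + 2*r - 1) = 5*r^2 - 10*r + 9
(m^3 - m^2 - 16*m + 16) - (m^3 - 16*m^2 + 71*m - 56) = 15*m^2 - 87*m + 72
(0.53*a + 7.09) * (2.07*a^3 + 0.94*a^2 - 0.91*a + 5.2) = 1.0971*a^4 + 15.1745*a^3 + 6.1823*a^2 - 3.6959*a + 36.868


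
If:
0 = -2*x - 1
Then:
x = -1/2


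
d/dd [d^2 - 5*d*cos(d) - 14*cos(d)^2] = 5*d*sin(d) + 2*d + 14*sin(2*d) - 5*cos(d)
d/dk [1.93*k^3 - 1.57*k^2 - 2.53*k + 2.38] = 5.79*k^2 - 3.14*k - 2.53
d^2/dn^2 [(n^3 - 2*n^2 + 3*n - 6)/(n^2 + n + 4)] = 4*(n^3 + 9*n^2 - 3*n - 13)/(n^6 + 3*n^5 + 15*n^4 + 25*n^3 + 60*n^2 + 48*n + 64)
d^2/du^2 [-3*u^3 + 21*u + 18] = -18*u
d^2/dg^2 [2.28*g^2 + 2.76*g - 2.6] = 4.56000000000000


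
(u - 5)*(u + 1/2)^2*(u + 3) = u^4 - u^3 - 67*u^2/4 - 31*u/2 - 15/4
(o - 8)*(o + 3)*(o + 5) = o^3 - 49*o - 120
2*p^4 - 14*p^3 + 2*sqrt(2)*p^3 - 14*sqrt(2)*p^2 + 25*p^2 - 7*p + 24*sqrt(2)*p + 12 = (p - 4)*(p - 3)*(sqrt(2)*p + 1)^2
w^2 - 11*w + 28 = (w - 7)*(w - 4)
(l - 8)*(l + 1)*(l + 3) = l^3 - 4*l^2 - 29*l - 24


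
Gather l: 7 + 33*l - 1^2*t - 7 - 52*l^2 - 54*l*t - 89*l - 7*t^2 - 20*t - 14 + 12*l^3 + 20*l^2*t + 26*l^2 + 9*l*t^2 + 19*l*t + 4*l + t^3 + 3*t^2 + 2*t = 12*l^3 + l^2*(20*t - 26) + l*(9*t^2 - 35*t - 52) + t^3 - 4*t^2 - 19*t - 14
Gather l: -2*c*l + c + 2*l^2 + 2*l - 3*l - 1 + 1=c + 2*l^2 + l*(-2*c - 1)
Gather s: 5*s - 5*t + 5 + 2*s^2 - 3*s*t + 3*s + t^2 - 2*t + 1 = 2*s^2 + s*(8 - 3*t) + t^2 - 7*t + 6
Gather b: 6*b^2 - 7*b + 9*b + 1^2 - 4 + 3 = 6*b^2 + 2*b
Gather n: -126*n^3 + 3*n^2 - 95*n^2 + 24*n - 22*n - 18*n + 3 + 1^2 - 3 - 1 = -126*n^3 - 92*n^2 - 16*n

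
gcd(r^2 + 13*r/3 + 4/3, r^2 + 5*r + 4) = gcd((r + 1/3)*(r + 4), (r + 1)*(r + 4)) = r + 4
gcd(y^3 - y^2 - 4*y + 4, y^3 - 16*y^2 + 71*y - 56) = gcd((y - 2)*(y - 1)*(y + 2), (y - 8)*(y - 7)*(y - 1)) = y - 1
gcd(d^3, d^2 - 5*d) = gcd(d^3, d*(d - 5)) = d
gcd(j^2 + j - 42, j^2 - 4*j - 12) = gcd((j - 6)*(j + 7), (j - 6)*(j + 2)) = j - 6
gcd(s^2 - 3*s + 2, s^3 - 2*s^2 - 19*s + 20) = s - 1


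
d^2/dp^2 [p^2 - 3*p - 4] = 2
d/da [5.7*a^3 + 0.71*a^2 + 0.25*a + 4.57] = 17.1*a^2 + 1.42*a + 0.25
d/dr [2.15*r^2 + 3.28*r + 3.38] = 4.3*r + 3.28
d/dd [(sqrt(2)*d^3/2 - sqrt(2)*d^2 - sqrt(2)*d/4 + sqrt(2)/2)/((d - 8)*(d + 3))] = sqrt(2)*(2*d^4 - 20*d^3 - 123*d^2 + 188*d + 34)/(4*(d^4 - 10*d^3 - 23*d^2 + 240*d + 576))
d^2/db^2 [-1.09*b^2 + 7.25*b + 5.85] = -2.18000000000000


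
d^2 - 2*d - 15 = (d - 5)*(d + 3)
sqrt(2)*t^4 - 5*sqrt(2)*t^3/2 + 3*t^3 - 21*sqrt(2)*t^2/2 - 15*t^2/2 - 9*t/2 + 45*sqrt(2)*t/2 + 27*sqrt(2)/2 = (t - 3)*(t - 3*sqrt(2)/2)*(t + 3*sqrt(2))*(sqrt(2)*t + sqrt(2)/2)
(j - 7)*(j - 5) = j^2 - 12*j + 35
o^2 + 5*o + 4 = (o + 1)*(o + 4)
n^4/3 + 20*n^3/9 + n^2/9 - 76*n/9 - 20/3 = (n/3 + 1/3)*(n - 2)*(n + 5/3)*(n + 6)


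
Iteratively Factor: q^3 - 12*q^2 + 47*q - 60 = (q - 4)*(q^2 - 8*q + 15) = (q - 5)*(q - 4)*(q - 3)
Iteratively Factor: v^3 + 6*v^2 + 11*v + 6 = (v + 1)*(v^2 + 5*v + 6) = (v + 1)*(v + 2)*(v + 3)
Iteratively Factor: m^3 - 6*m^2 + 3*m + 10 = (m + 1)*(m^2 - 7*m + 10) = (m - 5)*(m + 1)*(m - 2)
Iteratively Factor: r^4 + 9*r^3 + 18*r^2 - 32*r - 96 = (r + 4)*(r^3 + 5*r^2 - 2*r - 24) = (r - 2)*(r + 4)*(r^2 + 7*r + 12) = (r - 2)*(r + 3)*(r + 4)*(r + 4)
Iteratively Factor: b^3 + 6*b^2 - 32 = (b + 4)*(b^2 + 2*b - 8) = (b - 2)*(b + 4)*(b + 4)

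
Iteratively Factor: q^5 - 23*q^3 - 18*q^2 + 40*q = (q + 2)*(q^4 - 2*q^3 - 19*q^2 + 20*q) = q*(q + 2)*(q^3 - 2*q^2 - 19*q + 20) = q*(q + 2)*(q + 4)*(q^2 - 6*q + 5) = q*(q - 1)*(q + 2)*(q + 4)*(q - 5)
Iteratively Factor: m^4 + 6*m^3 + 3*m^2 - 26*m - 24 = (m - 2)*(m^3 + 8*m^2 + 19*m + 12) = (m - 2)*(m + 1)*(m^2 + 7*m + 12) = (m - 2)*(m + 1)*(m + 4)*(m + 3)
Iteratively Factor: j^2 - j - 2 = (j + 1)*(j - 2)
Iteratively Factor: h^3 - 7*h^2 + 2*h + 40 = (h + 2)*(h^2 - 9*h + 20) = (h - 5)*(h + 2)*(h - 4)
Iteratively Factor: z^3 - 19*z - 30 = (z - 5)*(z^2 + 5*z + 6) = (z - 5)*(z + 3)*(z + 2)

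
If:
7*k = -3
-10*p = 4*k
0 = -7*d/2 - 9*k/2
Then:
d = 27/49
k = -3/7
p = 6/35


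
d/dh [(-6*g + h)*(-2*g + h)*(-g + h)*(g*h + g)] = g*(-12*g^3 + 40*g^2*h + 20*g^2 - 27*g*h^2 - 18*g*h + 4*h^3 + 3*h^2)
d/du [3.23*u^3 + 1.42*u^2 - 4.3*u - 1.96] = 9.69*u^2 + 2.84*u - 4.3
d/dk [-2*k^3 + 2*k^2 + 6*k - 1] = -6*k^2 + 4*k + 6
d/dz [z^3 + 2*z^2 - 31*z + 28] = 3*z^2 + 4*z - 31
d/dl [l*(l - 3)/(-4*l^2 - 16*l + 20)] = (-7*l^2 + 10*l - 15)/(4*(l^4 + 8*l^3 + 6*l^2 - 40*l + 25))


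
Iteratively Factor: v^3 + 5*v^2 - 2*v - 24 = (v + 3)*(v^2 + 2*v - 8) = (v - 2)*(v + 3)*(v + 4)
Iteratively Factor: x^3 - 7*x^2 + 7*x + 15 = (x - 3)*(x^2 - 4*x - 5) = (x - 3)*(x + 1)*(x - 5)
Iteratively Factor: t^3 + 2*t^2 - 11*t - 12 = (t + 4)*(t^2 - 2*t - 3) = (t - 3)*(t + 4)*(t + 1)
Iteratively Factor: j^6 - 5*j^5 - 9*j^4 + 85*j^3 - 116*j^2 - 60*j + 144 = (j - 3)*(j^5 - 2*j^4 - 15*j^3 + 40*j^2 + 4*j - 48) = (j - 3)*(j + 1)*(j^4 - 3*j^3 - 12*j^2 + 52*j - 48) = (j - 3)*(j - 2)*(j + 1)*(j^3 - j^2 - 14*j + 24) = (j - 3)^2*(j - 2)*(j + 1)*(j^2 + 2*j - 8) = (j - 3)^2*(j - 2)^2*(j + 1)*(j + 4)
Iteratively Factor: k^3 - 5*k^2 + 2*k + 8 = (k + 1)*(k^2 - 6*k + 8) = (k - 4)*(k + 1)*(k - 2)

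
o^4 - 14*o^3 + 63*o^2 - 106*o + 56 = (o - 7)*(o - 4)*(o - 2)*(o - 1)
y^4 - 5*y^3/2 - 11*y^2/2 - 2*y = y*(y - 4)*(y + 1/2)*(y + 1)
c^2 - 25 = (c - 5)*(c + 5)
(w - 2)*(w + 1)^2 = w^3 - 3*w - 2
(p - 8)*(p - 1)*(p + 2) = p^3 - 7*p^2 - 10*p + 16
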